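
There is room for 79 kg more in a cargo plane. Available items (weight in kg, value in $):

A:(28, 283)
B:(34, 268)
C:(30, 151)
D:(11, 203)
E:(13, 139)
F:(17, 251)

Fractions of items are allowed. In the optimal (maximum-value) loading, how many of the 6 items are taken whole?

Order: D (203/11=18.45) > F (251/17=14.76) > E (139/13=10.69) > A (283/28=10.11) > B (268/34=7.88) > C (151/30=5.03)
Fill: take D (11 @ 203) → take F (17 @ 251) → take E (13 @ 139) → take A (28 @ 283) → take 10/34 of B → 78.82; 79/79 used.
4 item(s) taken whole; one partial (take 10/34 of B).

4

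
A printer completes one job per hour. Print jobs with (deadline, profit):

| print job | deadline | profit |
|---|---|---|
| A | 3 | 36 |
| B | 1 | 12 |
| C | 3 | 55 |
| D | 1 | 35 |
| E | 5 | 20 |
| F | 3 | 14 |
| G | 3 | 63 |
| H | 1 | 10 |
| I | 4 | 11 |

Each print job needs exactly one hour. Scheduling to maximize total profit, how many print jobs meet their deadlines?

Take jobs in profit order; each goes to the latest open slot no later than its deadline.
By profit: G(d3,63), C(d3,55), A(d3,36), D(d1,35), E(d5,20), F(d3,14), B(d1,12), I(d4,11), H(d1,10)
G→slot 3; C→slot 2; A→slot 1; D skipped; E→slot 5; F skipped; B skipped; I→slot 4; H skipped.
5 of 9 scheduled.

5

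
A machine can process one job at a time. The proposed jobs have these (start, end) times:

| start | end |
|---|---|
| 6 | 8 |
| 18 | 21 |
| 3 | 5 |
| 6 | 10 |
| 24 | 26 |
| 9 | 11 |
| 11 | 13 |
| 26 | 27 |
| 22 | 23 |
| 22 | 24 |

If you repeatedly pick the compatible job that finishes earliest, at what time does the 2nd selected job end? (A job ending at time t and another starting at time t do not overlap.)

Sort by end time and greedily take each interval whose start is ≥ the last chosen end.
By end time: (3,5), (6,8), (6,10), (9,11), (11,13), (18,21), (22,23), (22,24), (24,26), (26,27).
Pick (3,5); next start ≥ 5 → (6,8); next start ≥ 8 → (9,11); next start ≥ 11 → (11,13); next start ≥ 13 → (18,21); next start ≥ 21 → (22,23); next start ≥ 23 → (24,26); next start ≥ 26 → (26,27).
Selected: (3,5) (6,8) (9,11) (11,13) (18,21) (22,23) (24,26) (26,27)

8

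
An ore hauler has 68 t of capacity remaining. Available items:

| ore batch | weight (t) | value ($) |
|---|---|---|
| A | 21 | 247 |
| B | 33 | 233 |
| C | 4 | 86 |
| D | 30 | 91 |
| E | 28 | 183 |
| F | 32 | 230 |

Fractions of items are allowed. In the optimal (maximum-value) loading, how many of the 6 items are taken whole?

3

Sort by value per unit weight and fill in that order.
Ratios (sorted): C 21.50, A 11.76, F 7.19, B 7.06, E 6.54, D 3.03
take C (4 @ 86); take A (21 @ 247); take F (32 @ 230); take 11/33 of B → 77.67. Capacity used 68/68.
3 item(s) taken whole; one partial (take 11/33 of B).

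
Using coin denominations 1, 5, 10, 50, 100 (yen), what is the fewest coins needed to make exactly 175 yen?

5

175 − 1×100→75 − 1×50→25 − 2×10→5 − 1×5→0
Total coins = 1 + 1 + 2 + 1 = 5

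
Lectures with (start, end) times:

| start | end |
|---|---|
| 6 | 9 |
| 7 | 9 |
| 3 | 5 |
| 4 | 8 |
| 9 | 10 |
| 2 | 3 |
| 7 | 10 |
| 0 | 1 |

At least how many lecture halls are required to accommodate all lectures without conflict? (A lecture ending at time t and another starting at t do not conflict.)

Count concurrent intervals with a sweep; the peak is the room count.
Events (time:±→running): 0:+→1 1:-→0 2:+→1 3:-→0 3:+→1 4:+→2 5:-→1 6:+→2 7:+→3 7:+→4 … peak 4.

4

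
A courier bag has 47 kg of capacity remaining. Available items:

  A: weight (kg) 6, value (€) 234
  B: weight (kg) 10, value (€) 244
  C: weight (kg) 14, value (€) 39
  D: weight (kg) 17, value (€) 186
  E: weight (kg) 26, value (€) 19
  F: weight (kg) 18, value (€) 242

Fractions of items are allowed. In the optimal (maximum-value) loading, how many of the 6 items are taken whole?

Greedy by value/weight ratio, highest first.
Order: A (234/6=39.00) > B (244/10=24.40) > F (242/18=13.44) > D (186/17=10.94) > C (39/14=2.79) > E (19/26=0.73)
Fill: take A (6 @ 234) → take B (10 @ 244) → take F (18 @ 242) → take 13/17 of D → 142.24; 47/47 used.
3 item(s) taken whole; one partial (take 13/17 of D).

3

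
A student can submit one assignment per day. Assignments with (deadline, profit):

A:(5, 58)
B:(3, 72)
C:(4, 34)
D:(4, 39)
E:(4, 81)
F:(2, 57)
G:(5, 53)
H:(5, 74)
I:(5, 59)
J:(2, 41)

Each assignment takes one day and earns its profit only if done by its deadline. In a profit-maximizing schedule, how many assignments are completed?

Sort by profit descending; place each in the latest free slot ≤ its deadline.
Profit order: E=81 H=74 B=72 I=59 A=58 F=57 G=53 J=41 D=39 C=34
Assign: E→slot 4, H→slot 5, B→slot 3, I→slot 2, A→slot 1, F skipped, G skipped, J skipped, D skipped, C skipped.
Slots: [1:A] [2:I] [3:B] [4:E] [5:H]
5 of 10 scheduled.

5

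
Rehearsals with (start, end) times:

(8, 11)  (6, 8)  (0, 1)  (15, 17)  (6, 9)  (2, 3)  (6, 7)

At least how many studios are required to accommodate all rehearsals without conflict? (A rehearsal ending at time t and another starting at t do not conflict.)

Count concurrent intervals with a sweep; the peak is the room count.
Events (time:±→running): 0:+→1 1:-→0 2:+→1 3:-→0 6:+→1 6:+→2 6:+→3 … peak 3.

3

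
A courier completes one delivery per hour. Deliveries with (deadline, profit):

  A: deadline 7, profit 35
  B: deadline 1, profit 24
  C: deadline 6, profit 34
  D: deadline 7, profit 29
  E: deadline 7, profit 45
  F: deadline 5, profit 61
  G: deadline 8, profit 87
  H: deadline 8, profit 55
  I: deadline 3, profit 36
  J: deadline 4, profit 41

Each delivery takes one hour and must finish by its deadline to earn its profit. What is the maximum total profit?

By profit: G(d8,87), F(d5,61), H(d8,55), E(d7,45), J(d4,41), I(d3,36), A(d7,35), C(d6,34), D(d7,29), B(d1,24)
G→slot 8; F→slot 5; H→slot 7; E→slot 6; J→slot 4; I→slot 3; A→slot 2; C→slot 1; D skipped; B skipped.
Profit = 34 + 35 + 36 + 41 + 61 + 45 + 55 + 87 = 394

394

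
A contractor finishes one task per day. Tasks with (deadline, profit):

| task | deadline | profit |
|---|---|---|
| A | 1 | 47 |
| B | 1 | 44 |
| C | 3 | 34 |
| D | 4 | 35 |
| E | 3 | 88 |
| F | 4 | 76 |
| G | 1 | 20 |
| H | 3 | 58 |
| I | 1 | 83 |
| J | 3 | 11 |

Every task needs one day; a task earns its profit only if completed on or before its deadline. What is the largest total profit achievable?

Sort by profit descending; place each in the latest free slot ≤ its deadline.
By profit: E(d3,88), I(d1,83), F(d4,76), H(d3,58), A(d1,47), B(d1,44), D(d4,35), C(d3,34), G(d1,20), J(d3,11)
E→slot 3; I→slot 1; F→slot 4; H→slot 2; A skipped; B skipped; D skipped; C skipped; G skipped; J skipped.
Profit = 83 + 58 + 88 + 76 = 305

305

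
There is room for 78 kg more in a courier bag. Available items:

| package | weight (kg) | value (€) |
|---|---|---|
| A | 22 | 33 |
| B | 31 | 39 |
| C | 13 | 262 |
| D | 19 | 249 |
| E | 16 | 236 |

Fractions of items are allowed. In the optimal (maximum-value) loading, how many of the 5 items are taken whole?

4

Ratios (sorted): C 20.15, E 14.75, D 13.11, A 1.50, B 1.26
take C (13 @ 262); take E (16 @ 236); take D (19 @ 249); take A (22 @ 33); take 8/31 of B → 10.06. Capacity used 78/78.
4 item(s) taken whole; one partial (take 8/31 of B).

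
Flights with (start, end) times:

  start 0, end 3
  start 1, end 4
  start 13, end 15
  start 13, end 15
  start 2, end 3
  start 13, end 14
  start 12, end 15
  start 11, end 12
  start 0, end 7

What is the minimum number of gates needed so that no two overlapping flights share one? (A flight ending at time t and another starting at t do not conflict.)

4

The answer is the maximum number of intervals overlapping at any instant.
starts: [0, 0, 1, 2, 11, 12, 13, 13, 13]
ends:   [3, 3, 4, 7, 12, 14, 15, 15, 15]
s0→1 s0→2 s1→3 s2→4  — peak 4.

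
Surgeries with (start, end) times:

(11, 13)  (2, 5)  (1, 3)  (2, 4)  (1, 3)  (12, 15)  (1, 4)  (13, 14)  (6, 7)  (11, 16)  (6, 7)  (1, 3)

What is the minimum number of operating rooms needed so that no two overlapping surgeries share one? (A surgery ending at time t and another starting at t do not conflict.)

6

Events (time:±→running): 1:+→1 1:+→2 1:+→3 1:+→4 2:+→5 2:+→6 … peak 6.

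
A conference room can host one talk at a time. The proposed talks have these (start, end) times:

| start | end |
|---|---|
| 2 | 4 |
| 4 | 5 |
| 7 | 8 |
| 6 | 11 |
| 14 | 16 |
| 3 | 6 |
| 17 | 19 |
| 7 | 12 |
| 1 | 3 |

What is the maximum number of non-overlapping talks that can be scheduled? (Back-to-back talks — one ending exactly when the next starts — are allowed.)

By end time: (1,3), (2,4), (4,5), (3,6), (7,8), (6,11), (7,12), (14,16), (17,19).
Pick (1,3); next start ≥ 3 → (4,5); next start ≥ 5 → (7,8); next start ≥ 8 → (14,16); next start ≥ 16 → (17,19).
Selected 5 talks.

5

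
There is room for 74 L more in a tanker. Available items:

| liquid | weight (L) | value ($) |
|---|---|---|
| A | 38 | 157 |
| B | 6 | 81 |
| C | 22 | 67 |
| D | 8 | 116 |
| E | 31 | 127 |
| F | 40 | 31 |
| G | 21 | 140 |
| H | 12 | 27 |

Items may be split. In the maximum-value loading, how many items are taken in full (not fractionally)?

Sort by value per unit weight and fill in that order.
Order: D (116/8=14.50) > B (81/6=13.50) > G (140/21=6.67) > A (157/38=4.13) > E (127/31=4.10) > C (67/22=3.05) > H (27/12=2.25) > F (31/40=0.78)
Fill: take D (8 @ 116) → take B (6 @ 81) → take G (21 @ 140) → take A (38 @ 157) → take 1/31 of E → 4.10; 74/74 used.
4 item(s) taken whole; one partial (take 1/31 of E).

4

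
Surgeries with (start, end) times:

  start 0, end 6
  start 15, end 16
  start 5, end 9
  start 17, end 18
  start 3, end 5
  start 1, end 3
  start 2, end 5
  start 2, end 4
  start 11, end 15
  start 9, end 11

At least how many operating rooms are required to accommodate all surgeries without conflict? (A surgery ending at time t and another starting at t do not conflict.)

4

The answer is the maximum number of intervals overlapping at any instant.
Events (time:±→running): 0:+→1 1:+→2 2:+→3 2:+→4 … peak 4.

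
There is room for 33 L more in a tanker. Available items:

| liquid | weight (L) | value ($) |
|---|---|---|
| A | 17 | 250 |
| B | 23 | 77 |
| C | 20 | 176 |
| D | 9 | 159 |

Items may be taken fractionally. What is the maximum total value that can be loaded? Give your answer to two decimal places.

470.60

Sort by value per unit weight and fill in that order.
Ratios (sorted): D 17.67, A 14.71, C 8.80, B 3.35
take D (9 @ 159); take A (17 @ 250); take 7/20 of C → 61.60. Capacity used 33/33.
Total value = 470.60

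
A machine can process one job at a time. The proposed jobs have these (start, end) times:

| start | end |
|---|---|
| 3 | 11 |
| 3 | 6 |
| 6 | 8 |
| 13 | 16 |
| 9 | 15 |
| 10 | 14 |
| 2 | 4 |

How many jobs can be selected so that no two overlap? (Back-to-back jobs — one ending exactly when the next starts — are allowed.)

By end time: (2,4), (3,6), (6,8), (3,11), (10,14), (9,15), (13,16).
Pick (2,4); next start ≥ 4 → (6,8); next start ≥ 8 → (10,14).
Selected 3 jobs.

3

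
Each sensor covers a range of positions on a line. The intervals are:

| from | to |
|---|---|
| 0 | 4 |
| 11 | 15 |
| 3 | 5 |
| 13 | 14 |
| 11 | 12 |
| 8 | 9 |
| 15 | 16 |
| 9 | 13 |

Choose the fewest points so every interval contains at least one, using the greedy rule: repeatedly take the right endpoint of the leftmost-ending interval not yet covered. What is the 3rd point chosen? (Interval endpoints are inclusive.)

Sorted: [0,4] [3,5] [8,9] [11,12] [9,13] [13,14] [11,15] [15,16]
{[0,4],[3,5]} hit by 4; {[8,9]} hit by 9; {[11,12],[9,13]} hit by 12; {[13,14],[11,15]} hit by 14; {[15,16]} hit by 16.
Points: 4, 9, 12, 14, 16 (5 total).

12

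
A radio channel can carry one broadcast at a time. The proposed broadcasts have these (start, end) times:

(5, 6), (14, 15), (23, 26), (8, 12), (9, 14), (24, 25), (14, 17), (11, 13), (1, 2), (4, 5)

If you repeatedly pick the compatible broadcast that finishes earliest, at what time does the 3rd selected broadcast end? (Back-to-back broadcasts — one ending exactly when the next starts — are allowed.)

Order by finish time; keep every interval that doesn't clash with the previous kept one.
By end time: (1,2), (4,5), (5,6), (8,12), (11,13), (9,14), (14,15), (14,17), (24,25), (23,26).
Pick (1,2); next start ≥ 2 → (4,5); next start ≥ 5 → (5,6); next start ≥ 6 → (8,12); next start ≥ 12 → (14,15); next start ≥ 15 → (24,25).
Selected: (1,2) (4,5) (5,6) (8,12) (14,15) (24,25)

6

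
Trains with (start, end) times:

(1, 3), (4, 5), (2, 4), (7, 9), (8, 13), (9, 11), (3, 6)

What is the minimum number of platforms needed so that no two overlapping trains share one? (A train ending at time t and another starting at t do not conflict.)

2

starts: [1, 2, 3, 4, 7, 8, 9]
ends:   [3, 4, 5, 6, 9, 11, 13]
s1→1 s2→2  — peak 2.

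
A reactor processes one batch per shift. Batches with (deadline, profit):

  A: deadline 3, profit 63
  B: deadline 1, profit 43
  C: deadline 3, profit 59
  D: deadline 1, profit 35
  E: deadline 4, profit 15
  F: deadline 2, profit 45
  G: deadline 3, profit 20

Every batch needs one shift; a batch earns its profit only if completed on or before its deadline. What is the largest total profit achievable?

Sort by profit descending; place each in the latest free slot ≤ its deadline.
Profit order: A=63 C=59 F=45 B=43 D=35 G=20 E=15
Assign: A→slot 3, C→slot 2, F→slot 1, B skipped, D skipped, G skipped, E→slot 4.
Slots: [1:F] [2:C] [3:A] [4:E]
Profit = 45 + 59 + 63 + 15 = 182

182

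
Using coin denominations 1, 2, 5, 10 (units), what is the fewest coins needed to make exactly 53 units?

53 − 5×10→3 − 1×2→1 − 1×1→0
Total coins = 5 + 1 + 1 = 7

7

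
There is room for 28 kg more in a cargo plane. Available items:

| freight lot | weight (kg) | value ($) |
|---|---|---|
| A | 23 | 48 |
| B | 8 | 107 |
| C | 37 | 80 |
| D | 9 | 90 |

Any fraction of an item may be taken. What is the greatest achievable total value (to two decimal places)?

220.78

Greedy by value/weight ratio, highest first.
Order: B (107/8=13.38) > D (90/9=10.00) > C (80/37=2.16) > A (48/23=2.09)
Fill: take B (8 @ 107) → take D (9 @ 90) → take 11/37 of C → 23.78; 28/28 used.
Total value = 220.78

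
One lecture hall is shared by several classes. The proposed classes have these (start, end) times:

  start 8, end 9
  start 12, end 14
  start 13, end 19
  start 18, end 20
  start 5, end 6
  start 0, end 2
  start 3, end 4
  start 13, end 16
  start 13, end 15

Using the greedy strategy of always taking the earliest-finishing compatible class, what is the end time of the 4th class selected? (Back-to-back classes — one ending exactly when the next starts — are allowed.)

9

Order by finish time; keep every interval that doesn't clash with the previous kept one.
Sorted by end: (0,2)  (3,4)  (5,6)  (8,9)  (12,14)  (13,15)  (13,16)  (13,19)  (18,20)
take (0,2); take (3,4); take (5,6); take (8,9); take (12,14); skip (13,15); take (18,20).
Selected: (0,2) (3,4) (5,6) (8,9) (12,14) (18,20)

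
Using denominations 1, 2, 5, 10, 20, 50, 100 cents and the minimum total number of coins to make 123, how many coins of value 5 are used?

0

123 − 1×100→23 − 1×20→3 − 1×2→1 − 1×1→0
Count of 5: 0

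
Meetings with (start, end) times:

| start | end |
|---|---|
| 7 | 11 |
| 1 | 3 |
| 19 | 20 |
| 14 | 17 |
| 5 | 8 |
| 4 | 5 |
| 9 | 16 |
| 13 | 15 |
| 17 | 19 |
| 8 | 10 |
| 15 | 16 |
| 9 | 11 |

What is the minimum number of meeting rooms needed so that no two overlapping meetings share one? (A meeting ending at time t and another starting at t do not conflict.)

Count concurrent intervals with a sweep; the peak is the room count.
Events (time:±→running): 1:+→1 3:-→0 4:+→1 5:-→0 5:+→1 7:+→2 8:-→1 8:+→2 9:+→3 9:+→4 … peak 4.

4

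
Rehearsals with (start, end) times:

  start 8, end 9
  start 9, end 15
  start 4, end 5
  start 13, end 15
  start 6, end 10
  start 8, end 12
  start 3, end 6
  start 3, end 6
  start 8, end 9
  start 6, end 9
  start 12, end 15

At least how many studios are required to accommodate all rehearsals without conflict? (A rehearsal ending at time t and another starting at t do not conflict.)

5

The answer is the maximum number of intervals overlapping at any instant.
Events (time:±→running): 3:+→1 3:+→2 4:+→3 5:-→2 6:-→1 6:-→0 6:+→1 6:+→2 8:+→3 8:+→4 8:+→5 … peak 5.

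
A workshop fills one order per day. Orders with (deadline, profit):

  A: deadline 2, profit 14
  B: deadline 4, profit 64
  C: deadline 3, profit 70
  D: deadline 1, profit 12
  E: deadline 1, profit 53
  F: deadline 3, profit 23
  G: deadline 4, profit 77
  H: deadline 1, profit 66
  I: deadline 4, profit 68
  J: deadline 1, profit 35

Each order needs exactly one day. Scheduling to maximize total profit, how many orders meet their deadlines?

4

Profit order: G=77 C=70 I=68 H=66 B=64 E=53 J=35 F=23 A=14 D=12
Assign: G→slot 4, C→slot 3, I→slot 2, H→slot 1, B skipped, E skipped, J skipped, F skipped, A skipped, D skipped.
Slots: [1:H] [2:I] [3:C] [4:G]
4 of 10 scheduled.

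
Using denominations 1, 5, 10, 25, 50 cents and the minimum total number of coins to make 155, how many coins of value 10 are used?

Use the largest denomination that fits, subtract, and repeat.
155 = 3×50 + 1×5
Count of 10: 0

0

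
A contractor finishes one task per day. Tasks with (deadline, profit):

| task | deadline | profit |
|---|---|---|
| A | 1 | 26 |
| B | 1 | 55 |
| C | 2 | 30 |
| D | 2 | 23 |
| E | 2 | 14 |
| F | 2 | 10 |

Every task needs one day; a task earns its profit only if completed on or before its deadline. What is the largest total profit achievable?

85

By profit: B(d1,55), C(d2,30), A(d1,26), D(d2,23), E(d2,14), F(d2,10)
B→slot 1; C→slot 2; A skipped; D skipped; E skipped; F skipped.
Profit = 55 + 30 = 85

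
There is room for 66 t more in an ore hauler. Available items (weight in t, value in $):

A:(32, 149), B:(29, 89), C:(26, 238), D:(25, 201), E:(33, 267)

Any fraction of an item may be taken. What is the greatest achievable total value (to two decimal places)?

561.28

Ratios (sorted): C 9.15, E 8.09, D 8.04, A 4.66, B 3.07
take C (26 @ 238); take E (33 @ 267); take 7/25 of D → 56.28. Capacity used 66/66.
Total value = 561.28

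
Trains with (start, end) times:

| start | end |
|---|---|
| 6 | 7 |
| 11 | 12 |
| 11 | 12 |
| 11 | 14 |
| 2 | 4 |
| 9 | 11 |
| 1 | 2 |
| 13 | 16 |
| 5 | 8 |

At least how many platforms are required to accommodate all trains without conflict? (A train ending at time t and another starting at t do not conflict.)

3

Count concurrent intervals with a sweep; the peak is the room count.
Events (time:±→running): 1:+→1 2:-→0 2:+→1 4:-→0 5:+→1 6:+→2 7:-→1 8:-→0 9:+→1 11:-→0 11:+→1 11:+→2 11:+→3 … peak 3.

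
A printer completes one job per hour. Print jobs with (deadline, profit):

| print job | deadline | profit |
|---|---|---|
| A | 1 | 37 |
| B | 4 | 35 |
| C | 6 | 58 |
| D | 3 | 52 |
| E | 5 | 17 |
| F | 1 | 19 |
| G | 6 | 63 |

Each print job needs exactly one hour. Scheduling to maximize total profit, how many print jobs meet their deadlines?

6

Take jobs in profit order; each goes to the latest open slot no later than its deadline.
Profit order: G=63 C=58 D=52 A=37 B=35 F=19 E=17
Assign: G→slot 6, C→slot 5, D→slot 3, A→slot 1, B→slot 4, F skipped, E→slot 2.
Slots: [1:A] [2:E] [3:D] [4:B] [5:C] [6:G]
6 of 7 scheduled.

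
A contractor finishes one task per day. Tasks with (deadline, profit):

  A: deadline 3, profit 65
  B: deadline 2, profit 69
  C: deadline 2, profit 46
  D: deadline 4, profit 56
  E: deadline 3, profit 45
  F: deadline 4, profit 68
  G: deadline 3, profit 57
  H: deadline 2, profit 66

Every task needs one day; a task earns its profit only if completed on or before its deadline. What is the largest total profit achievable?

Take jobs in profit order; each goes to the latest open slot no later than its deadline.
By profit: B(d2,69), F(d4,68), H(d2,66), A(d3,65), G(d3,57), D(d4,56), C(d2,46), E(d3,45)
B→slot 2; F→slot 4; H→slot 1; A→slot 3; G skipped; D skipped; C skipped; E skipped.
Profit = 66 + 69 + 65 + 68 = 268

268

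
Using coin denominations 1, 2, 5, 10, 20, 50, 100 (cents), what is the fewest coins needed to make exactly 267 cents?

267 − 2×100→67 − 1×50→17 − 1×10→7 − 1×5→2 − 1×2→0
Total coins = 2 + 1 + 1 + 1 + 1 = 6

6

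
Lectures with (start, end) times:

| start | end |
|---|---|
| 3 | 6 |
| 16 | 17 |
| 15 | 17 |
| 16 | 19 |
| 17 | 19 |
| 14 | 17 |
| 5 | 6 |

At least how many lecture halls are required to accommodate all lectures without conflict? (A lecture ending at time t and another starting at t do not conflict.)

4

Events (time:±→running): 3:+→1 5:+→2 6:-→1 6:-→0 14:+→1 15:+→2 16:+→3 16:+→4 … peak 4.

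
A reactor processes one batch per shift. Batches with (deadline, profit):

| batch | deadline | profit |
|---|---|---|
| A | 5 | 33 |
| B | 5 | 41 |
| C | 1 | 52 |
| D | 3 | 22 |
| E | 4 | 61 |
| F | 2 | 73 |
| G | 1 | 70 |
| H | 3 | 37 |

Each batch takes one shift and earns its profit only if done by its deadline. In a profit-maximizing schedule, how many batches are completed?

5

Profit order: F=73 G=70 E=61 C=52 B=41 H=37 A=33 D=22
Assign: F→slot 2, G→slot 1, E→slot 4, C skipped, B→slot 5, H→slot 3, A skipped, D skipped.
Slots: [1:G] [2:F] [3:H] [4:E] [5:B]
5 of 8 scheduled.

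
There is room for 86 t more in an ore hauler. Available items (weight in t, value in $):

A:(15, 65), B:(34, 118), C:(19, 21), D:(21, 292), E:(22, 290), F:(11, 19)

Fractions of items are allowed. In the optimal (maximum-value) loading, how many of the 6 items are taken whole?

3

Sort by value per unit weight and fill in that order.
Order: D (292/21=13.90) > E (290/22=13.18) > A (65/15=4.33) > B (118/34=3.47) > F (19/11=1.73) > C (21/19=1.11)
Fill: take D (21 @ 292) → take E (22 @ 290) → take A (15 @ 65) → take 28/34 of B → 97.18; 86/86 used.
3 item(s) taken whole; one partial (take 28/34 of B).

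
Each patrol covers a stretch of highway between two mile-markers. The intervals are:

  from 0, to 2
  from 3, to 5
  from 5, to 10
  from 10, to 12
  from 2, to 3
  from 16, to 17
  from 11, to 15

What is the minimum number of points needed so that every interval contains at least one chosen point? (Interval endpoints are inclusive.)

By right end: [0,2]  [2,3]  [3,5]  [5,10]  [10,12]  [11,15]  [16,17]
[0,2] uncovered → point at 2; [3,5] uncovered → point at 5; [10,12] uncovered → point at 12; [16,17] uncovered → point at 17.
Points: 2, 5, 12, 17 (4 total).

4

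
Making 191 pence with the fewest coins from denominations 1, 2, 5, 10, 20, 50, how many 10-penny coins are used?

0

Use the largest denomination that fits, subtract, and repeat.
191 = 3×50 + 2×20 + 1×1
Count of 10: 0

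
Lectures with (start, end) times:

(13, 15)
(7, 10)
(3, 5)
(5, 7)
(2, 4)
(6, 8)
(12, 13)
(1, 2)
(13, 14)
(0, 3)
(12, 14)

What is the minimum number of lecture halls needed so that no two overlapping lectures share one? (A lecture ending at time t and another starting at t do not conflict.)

3

Count concurrent intervals with a sweep; the peak is the room count.
Events (time:±→running): 0:+→1 1:+→2 2:-→1 2:+→2 3:-→1 3:+→2 4:-→1 5:-→0 5:+→1 6:+→2 7:-→1 7:+→2 8:-→1 10:-→0 12:+→1 12:+→2 13:-→1 13:+→2 13:+→3 … peak 3.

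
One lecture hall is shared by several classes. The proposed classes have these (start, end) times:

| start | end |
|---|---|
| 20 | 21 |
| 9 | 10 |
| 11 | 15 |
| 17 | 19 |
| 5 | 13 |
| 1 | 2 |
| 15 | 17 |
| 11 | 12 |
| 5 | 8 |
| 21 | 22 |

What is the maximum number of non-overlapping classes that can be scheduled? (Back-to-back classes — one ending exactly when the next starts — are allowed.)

8

By end time: (1,2), (5,8), (9,10), (11,12), (5,13), (11,15), (15,17), (17,19), (20,21), (21,22).
Pick (1,2); next start ≥ 2 → (5,8); next start ≥ 8 → (9,10); next start ≥ 10 → (11,12); next start ≥ 12 → (15,17); next start ≥ 17 → (17,19); next start ≥ 19 → (20,21); next start ≥ 21 → (21,22).
Selected 8 classes.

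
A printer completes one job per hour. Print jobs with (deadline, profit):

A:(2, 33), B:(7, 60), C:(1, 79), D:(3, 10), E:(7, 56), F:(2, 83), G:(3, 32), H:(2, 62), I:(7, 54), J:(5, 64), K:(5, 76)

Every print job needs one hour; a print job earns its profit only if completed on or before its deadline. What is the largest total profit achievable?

Sort by profit descending; place each in the latest free slot ≤ its deadline.
By profit: F(d2,83), C(d1,79), K(d5,76), J(d5,64), H(d2,62), B(d7,60), E(d7,56), I(d7,54), A(d2,33), G(d3,32), D(d3,10)
F→slot 2; C→slot 1; K→slot 5; J→slot 4; H skipped; B→slot 7; E→slot 6; I→slot 3; A skipped; G skipped; D skipped.
Profit = 79 + 83 + 54 + 64 + 76 + 56 + 60 = 472

472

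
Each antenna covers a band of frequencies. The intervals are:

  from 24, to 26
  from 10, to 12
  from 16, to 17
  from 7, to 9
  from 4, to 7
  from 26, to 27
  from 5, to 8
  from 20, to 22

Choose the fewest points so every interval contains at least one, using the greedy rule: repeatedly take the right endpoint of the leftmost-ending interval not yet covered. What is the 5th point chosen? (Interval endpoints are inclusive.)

26

Process intervals by earliest right end; each time one isn't hit yet, stab at its right endpoint.
By right end: [4,7]  [5,8]  [7,9]  [10,12]  [16,17]  [20,22]  [24,26]  [26,27]
[4,7] uncovered → point at 7; [10,12] uncovered → point at 12; [16,17] uncovered → point at 17; [20,22] uncovered → point at 22; [24,26] uncovered → point at 26.
Points: 7, 12, 17, 22, 26 (5 total).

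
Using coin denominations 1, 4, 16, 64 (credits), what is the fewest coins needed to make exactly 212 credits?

5

212 = 3×64 + 1×16 + 1×4
Total coins = 3 + 1 + 1 = 5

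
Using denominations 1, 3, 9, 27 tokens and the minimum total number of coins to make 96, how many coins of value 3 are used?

96 = 3×27 + 1×9 + 2×3
Count of 3: 2

2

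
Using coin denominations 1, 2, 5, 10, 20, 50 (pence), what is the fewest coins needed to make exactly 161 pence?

5

Use the largest denomination that fits, subtract, and repeat.
161 − 3×50→11 − 1×10→1 − 1×1→0
Total coins = 3 + 1 + 1 = 5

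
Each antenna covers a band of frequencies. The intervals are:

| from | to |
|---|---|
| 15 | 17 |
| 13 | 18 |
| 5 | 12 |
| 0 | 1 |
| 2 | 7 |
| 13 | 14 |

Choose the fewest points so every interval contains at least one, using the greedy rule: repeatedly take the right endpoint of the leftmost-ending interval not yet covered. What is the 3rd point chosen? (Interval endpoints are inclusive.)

14

Process intervals by earliest right end; each time one isn't hit yet, stab at its right endpoint.
By right end: [0,1]  [2,7]  [5,12]  [13,14]  [15,17]  [13,18]
[0,1] uncovered → point at 1; [2,7] uncovered → point at 7; [13,14] uncovered → point at 14; [15,17] uncovered → point at 17.
Points: 1, 7, 14, 17 (4 total).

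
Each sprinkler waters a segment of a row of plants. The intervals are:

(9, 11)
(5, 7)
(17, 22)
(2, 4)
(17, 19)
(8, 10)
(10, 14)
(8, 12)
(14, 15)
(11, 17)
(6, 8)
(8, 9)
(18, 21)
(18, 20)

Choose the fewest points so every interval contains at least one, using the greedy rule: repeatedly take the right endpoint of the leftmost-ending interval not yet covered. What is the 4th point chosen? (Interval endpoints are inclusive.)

14

Process intervals by earliest right end; each time one isn't hit yet, stab at its right endpoint.
By right end: [2,4]  [5,7]  [6,8]  [8,9]  [8,10]  [9,11]  [8,12]  [10,14]  [14,15]  [11,17]  [17,19]  [18,20]  [18,21]  [17,22]
[2,4] uncovered → point at 4; [5,7] uncovered → point at 7; [8,9] uncovered → point at 9; [10,14] uncovered → point at 14; [17,19] uncovered → point at 19.
Points: 4, 7, 9, 14, 19 (5 total).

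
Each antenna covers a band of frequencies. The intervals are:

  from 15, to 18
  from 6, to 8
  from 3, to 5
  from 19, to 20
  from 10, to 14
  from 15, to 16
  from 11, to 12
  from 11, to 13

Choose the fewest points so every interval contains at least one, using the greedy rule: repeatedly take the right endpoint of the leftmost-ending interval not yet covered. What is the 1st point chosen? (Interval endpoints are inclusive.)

5

Process intervals by earliest right end; each time one isn't hit yet, stab at its right endpoint.
By right end: [3,5]  [6,8]  [11,12]  [11,13]  [10,14]  [15,16]  [15,18]  [19,20]
[3,5] uncovered → point at 5; [6,8] uncovered → point at 8; [11,12] uncovered → point at 12; [15,16] uncovered → point at 16; [19,20] uncovered → point at 20.
Points: 5, 8, 12, 16, 20 (5 total).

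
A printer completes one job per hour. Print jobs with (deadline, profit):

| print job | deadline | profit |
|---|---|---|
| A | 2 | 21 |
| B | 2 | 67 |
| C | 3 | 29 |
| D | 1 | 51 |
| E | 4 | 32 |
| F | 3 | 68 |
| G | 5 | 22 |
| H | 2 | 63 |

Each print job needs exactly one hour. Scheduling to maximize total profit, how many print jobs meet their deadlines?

Take jobs in profit order; each goes to the latest open slot no later than its deadline.
Profit order: F=68 B=67 H=63 D=51 E=32 C=29 G=22 A=21
Assign: F→slot 3, B→slot 2, H→slot 1, D skipped, E→slot 4, C skipped, G→slot 5, A skipped.
Slots: [1:H] [2:B] [3:F] [4:E] [5:G]
5 of 8 scheduled.

5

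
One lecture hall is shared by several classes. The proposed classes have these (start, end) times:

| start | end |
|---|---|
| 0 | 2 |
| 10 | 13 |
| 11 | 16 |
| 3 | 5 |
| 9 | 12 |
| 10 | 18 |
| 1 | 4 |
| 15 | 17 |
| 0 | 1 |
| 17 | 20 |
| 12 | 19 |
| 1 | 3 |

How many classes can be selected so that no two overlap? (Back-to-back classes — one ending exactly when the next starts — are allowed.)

Greedy by earliest finish: after sorting by end time, pick each interval compatible with the last pick.
By end time: (0,1), (0,2), (1,3), (1,4), (3,5), (9,12), (10,13), (11,16), (15,17), (10,18), (12,19), (17,20).
Pick (0,1); next start ≥ 1 → (1,3); next start ≥ 3 → (3,5); next start ≥ 5 → (9,12); next start ≥ 12 → (15,17); next start ≥ 17 → (17,20).
Selected 6 classes.

6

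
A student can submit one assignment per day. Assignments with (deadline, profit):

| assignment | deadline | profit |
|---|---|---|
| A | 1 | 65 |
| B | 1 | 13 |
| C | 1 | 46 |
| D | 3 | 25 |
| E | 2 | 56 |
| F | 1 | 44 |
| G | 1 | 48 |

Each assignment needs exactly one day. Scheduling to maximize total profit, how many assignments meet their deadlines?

Take jobs in profit order; each goes to the latest open slot no later than its deadline.
By profit: A(d1,65), E(d2,56), G(d1,48), C(d1,46), F(d1,44), D(d3,25), B(d1,13)
A→slot 1; E→slot 2; G skipped; C skipped; F skipped; D→slot 3; B skipped.
3 of 7 scheduled.

3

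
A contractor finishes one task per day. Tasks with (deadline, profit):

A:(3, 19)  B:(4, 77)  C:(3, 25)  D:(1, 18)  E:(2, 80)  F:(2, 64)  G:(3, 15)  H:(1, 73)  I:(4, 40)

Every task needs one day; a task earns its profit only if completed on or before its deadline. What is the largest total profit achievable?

270

Profit order: E=80 B=77 H=73 F=64 I=40 C=25 A=19 D=18 G=15
Assign: E→slot 2, B→slot 4, H→slot 1, F skipped, I→slot 3, C skipped, A skipped, D skipped, G skipped.
Slots: [1:H] [2:E] [3:I] [4:B]
Profit = 73 + 80 + 40 + 77 = 270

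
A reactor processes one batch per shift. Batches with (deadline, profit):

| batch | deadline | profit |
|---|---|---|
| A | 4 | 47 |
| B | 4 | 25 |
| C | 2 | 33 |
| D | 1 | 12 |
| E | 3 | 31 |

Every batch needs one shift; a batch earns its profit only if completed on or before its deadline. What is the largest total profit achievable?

136

Profit order: A=47 C=33 E=31 B=25 D=12
Assign: A→slot 4, C→slot 2, E→slot 3, B→slot 1, D skipped.
Slots: [1:B] [2:C] [3:E] [4:A]
Profit = 25 + 33 + 31 + 47 = 136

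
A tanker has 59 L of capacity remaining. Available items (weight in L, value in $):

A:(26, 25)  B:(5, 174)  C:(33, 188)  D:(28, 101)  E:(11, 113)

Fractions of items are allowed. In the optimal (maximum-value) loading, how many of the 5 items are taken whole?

3

Sort by value per unit weight and fill in that order.
Ratios (sorted): B 34.80, E 10.27, C 5.70, D 3.61, A 0.96
take B (5 @ 174); take E (11 @ 113); take C (33 @ 188); take 10/28 of D → 36.07. Capacity used 59/59.
3 item(s) taken whole; one partial (take 10/28 of D).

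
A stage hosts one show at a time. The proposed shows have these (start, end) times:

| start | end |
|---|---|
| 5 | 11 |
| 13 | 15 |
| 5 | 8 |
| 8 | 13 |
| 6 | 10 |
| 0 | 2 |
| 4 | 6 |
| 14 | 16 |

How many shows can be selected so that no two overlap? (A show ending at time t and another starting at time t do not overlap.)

4

By end time: (0,2), (4,6), (5,8), (6,10), (5,11), (8,13), (13,15), (14,16).
Pick (0,2); next start ≥ 2 → (4,6); next start ≥ 6 → (6,10); next start ≥ 10 → (13,15).
Selected 4 shows.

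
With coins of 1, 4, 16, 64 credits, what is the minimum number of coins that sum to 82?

82 = 1×64 + 1×16 + 2×1
Total coins = 1 + 1 + 2 = 4

4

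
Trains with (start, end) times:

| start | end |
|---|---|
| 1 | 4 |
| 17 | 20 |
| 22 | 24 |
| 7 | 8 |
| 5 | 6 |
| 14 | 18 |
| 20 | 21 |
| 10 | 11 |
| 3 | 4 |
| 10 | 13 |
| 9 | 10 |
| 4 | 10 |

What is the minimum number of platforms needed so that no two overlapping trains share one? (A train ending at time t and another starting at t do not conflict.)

2

starts: [1, 3, 4, 5, 7, 9, 10, 10, 14, 17, 20, 22]
ends:   [4, 4, 6, 8, 10, 10, 11, 13, 18, 20, 21, 24]
s1→1 s3→2  — peak 2.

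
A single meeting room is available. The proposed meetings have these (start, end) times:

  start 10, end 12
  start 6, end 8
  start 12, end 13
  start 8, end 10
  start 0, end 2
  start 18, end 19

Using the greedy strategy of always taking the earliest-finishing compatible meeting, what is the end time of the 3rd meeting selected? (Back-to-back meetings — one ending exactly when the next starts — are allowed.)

10

By end time: (0,2), (6,8), (8,10), (10,12), (12,13), (18,19).
Pick (0,2); next start ≥ 2 → (6,8); next start ≥ 8 → (8,10); next start ≥ 10 → (10,12); next start ≥ 12 → (12,13); next start ≥ 13 → (18,19).
Selected: (0,2) (6,8) (8,10) (10,12) (12,13) (18,19)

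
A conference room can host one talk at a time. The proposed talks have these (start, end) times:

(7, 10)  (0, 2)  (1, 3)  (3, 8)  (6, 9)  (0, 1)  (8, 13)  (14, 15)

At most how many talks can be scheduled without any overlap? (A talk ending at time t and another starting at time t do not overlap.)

Order by finish time; keep every interval that doesn't clash with the previous kept one.
By end time: (0,1), (0,2), (1,3), (3,8), (6,9), (7,10), (8,13), (14,15).
Pick (0,1); next start ≥ 1 → (1,3); next start ≥ 3 → (3,8); next start ≥ 8 → (8,13); next start ≥ 13 → (14,15).
Selected 5 talks.

5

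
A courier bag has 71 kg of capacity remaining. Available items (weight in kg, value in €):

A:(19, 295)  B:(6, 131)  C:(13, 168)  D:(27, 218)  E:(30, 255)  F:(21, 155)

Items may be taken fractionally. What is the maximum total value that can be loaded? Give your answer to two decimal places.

873.22

Order: B (131/6=21.83) > A (295/19=15.53) > C (168/13=12.92) > E (255/30=8.50) > D (218/27=8.07) > F (155/21=7.38)
Fill: take B (6 @ 131) → take A (19 @ 295) → take C (13 @ 168) → take E (30 @ 255) → take 3/27 of D → 24.22; 71/71 used.
Total value = 873.22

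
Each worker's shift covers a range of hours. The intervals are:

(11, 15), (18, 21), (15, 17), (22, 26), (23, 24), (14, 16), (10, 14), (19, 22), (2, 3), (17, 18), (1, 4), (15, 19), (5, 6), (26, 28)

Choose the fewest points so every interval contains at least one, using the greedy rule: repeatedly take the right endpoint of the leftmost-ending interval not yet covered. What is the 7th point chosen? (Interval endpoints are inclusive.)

Process intervals by earliest right end; each time one isn't hit yet, stab at its right endpoint.
By right end: [2,3]  [1,4]  [5,6]  [10,14]  [11,15]  [14,16]  [15,17]  [17,18]  [15,19]  [18,21]  [19,22]  [23,24]  [22,26]  [26,28]
[2,3] uncovered → point at 3; [5,6] uncovered → point at 6; [10,14] uncovered → point at 14; [15,17] uncovered → point at 17; [18,21] uncovered → point at 21; [23,24] uncovered → point at 24; [26,28] uncovered → point at 28.
Points: 3, 6, 14, 17, 21, 24, 28 (7 total).

28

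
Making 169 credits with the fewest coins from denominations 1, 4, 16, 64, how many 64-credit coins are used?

2

169 − 2×64→41 − 2×16→9 − 2×4→1 − 1×1→0
Count of 64: 2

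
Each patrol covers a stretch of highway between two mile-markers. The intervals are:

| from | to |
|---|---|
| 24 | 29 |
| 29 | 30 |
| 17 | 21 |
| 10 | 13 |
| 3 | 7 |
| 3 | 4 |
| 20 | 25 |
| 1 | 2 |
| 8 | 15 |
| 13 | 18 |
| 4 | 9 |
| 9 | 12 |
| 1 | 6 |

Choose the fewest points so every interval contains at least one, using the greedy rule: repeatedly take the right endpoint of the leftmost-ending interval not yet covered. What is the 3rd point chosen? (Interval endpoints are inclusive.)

12

Sort by right endpoint; whenever an interval is uncovered, place a point at its right end.
Sorted: [1,2] [3,4] [1,6] [3,7] [4,9] [9,12] [10,13] [8,15] [13,18] [17,21] [20,25] [24,29] [29,30]
{[1,2]} hit by 2; {[3,4],[1,6],[3,7],[4,9]} hit by 4; {[9,12],[10,13],[8,15]} hit by 12; {[13,18],[17,21]} hit by 18; {[20,25],[24,29]} hit by 25; {[29,30]} hit by 30.
Points: 2, 4, 12, 18, 25, 30 (6 total).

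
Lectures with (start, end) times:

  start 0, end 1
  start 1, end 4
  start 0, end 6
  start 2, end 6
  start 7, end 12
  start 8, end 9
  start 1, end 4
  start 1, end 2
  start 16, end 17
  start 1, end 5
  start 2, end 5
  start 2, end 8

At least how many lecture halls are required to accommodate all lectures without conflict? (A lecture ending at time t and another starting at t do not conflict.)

Count concurrent intervals with a sweep; the peak is the room count.
starts: [0, 0, 1, 1, 1, 1, 2, 2, 2, 7, 8, 16]
ends:   [1, 2, 4, 4, 5, 5, 6, 6, 8, 9, 12, 17]
s0→1 s0→2 e1→1 s1→2 s1→3 s1→4 s1→5 e2→4 s2→5 s2→6 s2→7  — peak 7.

7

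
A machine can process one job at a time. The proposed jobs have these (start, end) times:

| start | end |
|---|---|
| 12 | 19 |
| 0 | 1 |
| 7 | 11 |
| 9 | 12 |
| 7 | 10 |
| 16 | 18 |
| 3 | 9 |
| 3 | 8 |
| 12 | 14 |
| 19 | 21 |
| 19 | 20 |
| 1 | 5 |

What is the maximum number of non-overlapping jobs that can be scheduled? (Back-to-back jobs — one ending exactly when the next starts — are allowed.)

By end time: (0,1), (1,5), (3,8), (3,9), (7,10), (7,11), (9,12), (12,14), (16,18), (12,19), (19,20), (19,21).
Pick (0,1); next start ≥ 1 → (1,5); next start ≥ 5 → (7,10); next start ≥ 10 → (12,14); next start ≥ 14 → (16,18); next start ≥ 18 → (19,20).
Selected 6 jobs.

6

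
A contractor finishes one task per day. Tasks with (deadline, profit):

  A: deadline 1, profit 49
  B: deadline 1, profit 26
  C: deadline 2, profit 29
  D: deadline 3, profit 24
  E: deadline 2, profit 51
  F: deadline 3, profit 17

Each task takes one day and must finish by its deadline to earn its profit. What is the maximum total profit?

124

Sort by profit descending; place each in the latest free slot ≤ its deadline.
By profit: E(d2,51), A(d1,49), C(d2,29), B(d1,26), D(d3,24), F(d3,17)
E→slot 2; A→slot 1; C skipped; B skipped; D→slot 3; F skipped.
Profit = 49 + 51 + 24 = 124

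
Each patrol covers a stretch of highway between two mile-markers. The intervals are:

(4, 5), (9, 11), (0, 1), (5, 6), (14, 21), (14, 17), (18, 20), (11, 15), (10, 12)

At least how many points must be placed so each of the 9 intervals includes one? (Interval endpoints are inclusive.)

5

Process intervals by earliest right end; each time one isn't hit yet, stab at its right endpoint.
By right end: [0,1]  [4,5]  [5,6]  [9,11]  [10,12]  [11,15]  [14,17]  [18,20]  [14,21]
[0,1] uncovered → point at 1; [4,5] uncovered → point at 5; [9,11] uncovered → point at 11; [14,17] uncovered → point at 17; [18,20] uncovered → point at 20.
Points: 1, 5, 11, 17, 20 (5 total).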